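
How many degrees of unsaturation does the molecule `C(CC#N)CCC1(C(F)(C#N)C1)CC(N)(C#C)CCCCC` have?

Molecular formula from the SMILES: C18H26FN3.
DoU = (2C + 2 + N − H − X)/2 = (2·18 + 2 + 3 − 26 − 1)/2 = 14/2 = 7.
(Structurally: 1 ring(s) + 6 π bond(s) = 7.)

7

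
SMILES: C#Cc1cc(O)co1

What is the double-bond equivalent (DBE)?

5

Molecular formula from the SMILES: C6H4O2.
DoU = (2C + 2 + N − H − X)/2 = (2·6 + 2 + 0 − 4 − 0)/2 = 10/2 = 5.
(Structurally: 1 ring(s) + 4 π bond(s) = 5.)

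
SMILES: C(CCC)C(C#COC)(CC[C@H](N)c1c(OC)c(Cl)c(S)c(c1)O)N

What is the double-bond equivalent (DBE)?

6

Molecular formula from the SMILES: C18H27ClN2O3S.
DoU = (2C + 2 + N − H − X)/2 = (2·18 + 2 + 2 − 27 − 1)/2 = 12/2 = 6.
(Structurally: 1 ring(s) + 5 π bond(s) = 6.)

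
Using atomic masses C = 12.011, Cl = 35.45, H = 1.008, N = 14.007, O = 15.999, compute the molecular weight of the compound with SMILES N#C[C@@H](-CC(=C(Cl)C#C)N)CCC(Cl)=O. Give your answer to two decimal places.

245.10

Molecular formula: C10H10Cl2N2O.
M = 10×12.011 + 2×35.45 + 10×1.008 + 2×14.007 + 1×15.999 = 245.10 g/mol.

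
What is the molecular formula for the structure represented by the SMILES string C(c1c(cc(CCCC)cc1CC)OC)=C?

Heavy atoms from the SMILES: 15 C, 1 O.
Implicit hydrogens by atom environment:
  5 × C: 2 H each → 10
  4 × C (aromatic): no H
  3 × C: 3 H each → 9
  2 × C (aromatic): 1 H each → 2
  1 × C: 1 H
  1 × O: no H
  Total hydrogens = 22.
Molecular formula: C15H22O

C15H22O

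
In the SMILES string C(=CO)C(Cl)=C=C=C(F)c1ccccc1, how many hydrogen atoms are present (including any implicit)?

Hydrogens are implicit in SMILES; fill each atom to its normal valence:
  5 × C (aromatic): 1 H each → 5
  4 × C: no H
  2 × C: 1 H each → 2
  1 × C (aromatic): no H
  1 × Cl: no H
  1 × F: no H
  1 × O: 1 H
  Total hydrogens = 8.

8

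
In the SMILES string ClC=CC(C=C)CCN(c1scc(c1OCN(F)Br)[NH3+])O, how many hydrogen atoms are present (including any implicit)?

Hydrogens are implicit in SMILES; fill each atom to its normal valence:
  4 × C: 2 H each → 8
  4 × C: 1 H each → 4
  3 × C (aromatic): no H
  2 × N: no H
  1 × Br: no H
  1 × C (aromatic): 1 H
  1 × Cl: no H
  1 × F: no H
  1 × N (charge +1): 3 H
  1 × O: 1 H
  1 × O: no H
  1 × S (aromatic): no H
  Total hydrogens = 17.

17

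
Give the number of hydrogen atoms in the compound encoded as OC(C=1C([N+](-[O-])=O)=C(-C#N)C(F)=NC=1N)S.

Hydrogens are implicit in SMILES; fill each atom to its normal valence:
  5 × C (aromatic): no H
  1 × C: 1 H
  1 × C: no H
  1 × F: no H
  1 × N: 2 H
  1 × N (aromatic): no H
  1 × N (charge +1): no H
  1 × N: no H
  1 × O: 1 H
  1 × O: no H
  1 × O (charge -1): no H
  1 × S: 1 H
  Total hydrogens = 5.

5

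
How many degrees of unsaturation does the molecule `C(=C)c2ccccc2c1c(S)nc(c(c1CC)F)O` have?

9

Molecular formula from the SMILES: C15H14FNOS.
DoU = (2C + 2 + N − H − X)/2 = (2·15 + 2 + 1 − 14 − 1)/2 = 18/2 = 9.
(Structurally: 2 ring(s) + 7 π bond(s) = 9.)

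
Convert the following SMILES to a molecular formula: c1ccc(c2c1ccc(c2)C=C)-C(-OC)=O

C14H12O2

Heavy atoms from the SMILES: 14 C, 2 O.
Implicit hydrogens by atom environment:
  6 × C (aromatic): 1 H each → 6
  4 × C (aromatic): no H
  2 × O: no H
  1 × C: 3 H
  1 × C: 2 H
  1 × C: 1 H
  1 × C: no H
  Total hydrogens = 12.
Molecular formula: C14H12O2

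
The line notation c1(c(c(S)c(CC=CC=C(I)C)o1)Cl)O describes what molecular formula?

C10H10ClIO2S

Heavy atoms from the SMILES: 10 C, 1 Cl, 1 I, 2 O, 1 S.
Implicit hydrogens by atom environment:
  4 × C (aromatic): no H
  3 × C: 1 H each → 3
  1 × C: 3 H
  1 × C: 2 H
  1 × C: no H
  1 × Cl: no H
  1 × I: no H
  1 × O: 1 H
  1 × O (aromatic): no H
  1 × S: 1 H
  Total hydrogens = 10.
Molecular formula: C10H10ClIO2S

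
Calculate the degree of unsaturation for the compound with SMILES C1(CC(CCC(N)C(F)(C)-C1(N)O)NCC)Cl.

1

Molecular formula from the SMILES: C11H23ClFN3O.
DoU = (2C + 2 + N − H − X)/2 = (2·11 + 2 + 3 − 23 − 2)/2 = 2/2 = 1.
(Structurally: 1 ring(s) + 0 π bond(s) = 1.)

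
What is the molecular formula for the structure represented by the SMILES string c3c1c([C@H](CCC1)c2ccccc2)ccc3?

C16H16

Heavy atoms from the SMILES: 16 C.
Implicit hydrogens by atom environment:
  9 × C (aromatic): 1 H each → 9
  3 × C: 2 H each → 6
  3 × C (aromatic): no H
  1 × C: 1 H
  Total hydrogens = 16.
Molecular formula: C16H16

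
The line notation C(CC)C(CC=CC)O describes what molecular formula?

Heavy atoms from the SMILES: 8 C, 1 O.
Implicit hydrogens by atom environment:
  3 × C: 2 H each → 6
  3 × C: 1 H each → 3
  2 × C: 3 H each → 6
  1 × O: 1 H
  Total hydrogens = 16.
Molecular formula: C8H16O

C8H16O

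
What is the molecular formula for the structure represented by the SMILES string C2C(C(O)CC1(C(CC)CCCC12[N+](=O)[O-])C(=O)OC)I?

C14H22INO5

Heavy atoms from the SMILES: 14 C, 1 I, 1 N, 5 O.
Implicit hydrogens by atom environment:
  6 × C: 2 H each → 12
  3 × C: 1 H each → 3
  3 × C: no H
  3 × O: no H
  2 × C: 3 H each → 6
  1 × I: no H
  1 × N (charge +1): no H
  1 × O: 1 H
  1 × O (charge -1): no H
  Total hydrogens = 22.
Molecular formula: C14H22INO5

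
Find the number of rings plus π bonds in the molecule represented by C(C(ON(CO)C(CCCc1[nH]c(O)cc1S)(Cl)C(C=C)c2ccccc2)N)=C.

Molecular formula from the SMILES: C21H28ClN3O3S.
DoU = (2C + 2 + N − H − X)/2 = (2·21 + 2 + 3 − 28 − 1)/2 = 18/2 = 9.
(Structurally: 2 ring(s) + 7 π bond(s) = 9.)

9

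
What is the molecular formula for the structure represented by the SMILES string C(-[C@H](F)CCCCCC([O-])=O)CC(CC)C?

C13H24FO2-

Heavy atoms from the SMILES: 13 C, 1 F, 2 O.
Implicit hydrogens by atom environment:
  8 × C: 2 H each → 16
  2 × C: 3 H each → 6
  2 × C: 1 H each → 2
  1 × C: no H
  1 × F: no H
  1 × O: no H
  1 × O (charge -1): no H
  Total hydrogens = 24.
Net charge -1.
Molecular formula: C13H24FO2-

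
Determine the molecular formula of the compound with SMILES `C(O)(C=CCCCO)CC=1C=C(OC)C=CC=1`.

Heavy atoms from the SMILES: 14 C, 3 O.
Implicit hydrogens by atom environment:
  4 × C: 2 H each → 8
  4 × C (aromatic): 1 H each → 4
  3 × C: 1 H each → 3
  2 × C (aromatic): no H
  2 × O: 1 H each → 2
  1 × C: 3 H
  1 × O: no H
  Total hydrogens = 20.
Molecular formula: C14H20O3

C14H20O3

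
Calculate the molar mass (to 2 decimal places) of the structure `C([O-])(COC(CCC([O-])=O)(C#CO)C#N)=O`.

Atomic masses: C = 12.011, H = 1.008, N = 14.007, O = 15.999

225.16

Molecular formula: [C9H7NO6]2-.
M = 9×12.011 + 7×1.008 + 1×14.007 + 6×15.999 = 225.16 g/mol.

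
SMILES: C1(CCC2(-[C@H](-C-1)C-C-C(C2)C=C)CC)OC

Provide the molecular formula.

C15H26O

Heavy atoms from the SMILES: 15 C, 1 O.
Implicit hydrogens by atom environment:
  8 × C: 2 H each → 16
  4 × C: 1 H each → 4
  2 × C: 3 H each → 6
  1 × C: no H
  1 × O: no H
  Total hydrogens = 26.
Molecular formula: C15H26O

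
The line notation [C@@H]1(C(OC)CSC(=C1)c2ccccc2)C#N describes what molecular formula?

Heavy atoms from the SMILES: 13 C, 1 N, 1 O, 1 S.
Implicit hydrogens by atom environment:
  5 × C (aromatic): 1 H each → 5
  3 × C: 1 H each → 3
  2 × C: no H
  1 × C: 3 H
  1 × C: 2 H
  1 × C (aromatic): no H
  1 × N: no H
  1 × O: no H
  1 × S: no H
  Total hydrogens = 13.
Molecular formula: C13H13NOS

C13H13NOS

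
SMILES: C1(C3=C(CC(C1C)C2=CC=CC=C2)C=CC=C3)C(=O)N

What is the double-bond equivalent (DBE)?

Molecular formula from the SMILES: C18H19NO.
DoU = (2C + 2 + N − H − X)/2 = (2·18 + 2 + 1 − 19 − 0)/2 = 20/2 = 10.
(Structurally: 3 ring(s) + 7 π bond(s) = 10.)

10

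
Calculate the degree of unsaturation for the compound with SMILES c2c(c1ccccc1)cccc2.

Molecular formula from the SMILES: C12H10.
DoU = (2C + 2 + N − H − X)/2 = (2·12 + 2 + 0 − 10 − 0)/2 = 16/2 = 8.
(Structurally: 2 ring(s) + 6 π bond(s) = 8.)

8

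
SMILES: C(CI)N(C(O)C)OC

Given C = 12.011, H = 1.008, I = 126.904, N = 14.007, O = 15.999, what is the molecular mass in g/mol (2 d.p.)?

Molecular formula: C5H12INO2.
M = 5×12.011 + 12×1.008 + 1×126.904 + 1×14.007 + 2×15.999 = 245.06 g/mol.

245.06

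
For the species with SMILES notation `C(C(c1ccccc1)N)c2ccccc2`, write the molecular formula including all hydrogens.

Heavy atoms from the SMILES: 14 C, 1 N.
Implicit hydrogens by atom environment:
  10 × C (aromatic): 1 H each → 10
  2 × C (aromatic): no H
  1 × C: 2 H
  1 × C: 1 H
  1 × N: 2 H
  Total hydrogens = 15.
Molecular formula: C14H15N

C14H15N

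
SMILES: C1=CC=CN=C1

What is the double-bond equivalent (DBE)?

4

Molecular formula from the SMILES: C5H5N.
DoU = (2C + 2 + N − H − X)/2 = (2·5 + 2 + 1 − 5 − 0)/2 = 8/2 = 4.
(Structurally: 1 ring(s) + 3 π bond(s) = 4.)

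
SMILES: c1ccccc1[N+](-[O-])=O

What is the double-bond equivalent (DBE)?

5

Molecular formula from the SMILES: C6H5NO2.
DoU = (2C + 2 + N − H − X)/2 = (2·6 + 2 + 1 − 5 − 0)/2 = 10/2 = 5.
(Structurally: 1 ring(s) + 4 π bond(s) = 5.)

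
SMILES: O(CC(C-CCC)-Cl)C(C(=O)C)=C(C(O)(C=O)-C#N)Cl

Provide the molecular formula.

Heavy atoms from the SMILES: 13 C, 2 Cl, 1 N, 4 O.
Implicit hydrogens by atom environment:
  5 × C: no H
  4 × C: 2 H each → 8
  3 × O: no H
  2 × C: 3 H each → 6
  2 × C: 1 H each → 2
  2 × Cl: no H
  1 × N: no H
  1 × O: 1 H
  Total hydrogens = 17.
Molecular formula: C13H17Cl2NO4

C13H17Cl2NO4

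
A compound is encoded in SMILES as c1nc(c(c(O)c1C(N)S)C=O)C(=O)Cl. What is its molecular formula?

Heavy atoms from the SMILES: 8 C, 1 Cl, 2 N, 3 O, 1 S.
Implicit hydrogens by atom environment:
  4 × C (aromatic): no H
  2 × C: 1 H each → 2
  2 × O: no H
  1 × C (aromatic): 1 H
  1 × C: no H
  1 × Cl: no H
  1 × N: 2 H
  1 × N (aromatic): no H
  1 × O: 1 H
  1 × S: 1 H
  Total hydrogens = 7.
Molecular formula: C8H7ClN2O3S

C8H7ClN2O3S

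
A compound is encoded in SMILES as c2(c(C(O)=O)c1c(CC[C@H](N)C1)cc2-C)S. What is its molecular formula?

C12H15NO2S

Heavy atoms from the SMILES: 12 C, 1 N, 2 O, 1 S.
Implicit hydrogens by atom environment:
  5 × C (aromatic): no H
  3 × C: 2 H each → 6
  1 × C: 3 H
  1 × C (aromatic): 1 H
  1 × C: 1 H
  1 × C: no H
  1 × N: 2 H
  1 × O: 1 H
  1 × O: no H
  1 × S: 1 H
  Total hydrogens = 15.
Molecular formula: C12H15NO2S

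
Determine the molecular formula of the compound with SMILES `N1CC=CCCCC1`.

Heavy atoms from the SMILES: 7 C, 1 N.
Implicit hydrogens by atom environment:
  5 × C: 2 H each → 10
  2 × C: 1 H each → 2
  1 × N: 1 H
  Total hydrogens = 13.
Molecular formula: C7H13N

C7H13N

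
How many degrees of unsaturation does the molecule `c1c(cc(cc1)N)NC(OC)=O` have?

5

Molecular formula from the SMILES: C8H10N2O2.
DoU = (2C + 2 + N − H − X)/2 = (2·8 + 2 + 2 − 10 − 0)/2 = 10/2 = 5.
(Structurally: 1 ring(s) + 4 π bond(s) = 5.)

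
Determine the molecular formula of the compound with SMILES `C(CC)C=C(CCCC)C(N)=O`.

Heavy atoms from the SMILES: 10 C, 1 N, 1 O.
Implicit hydrogens by atom environment:
  5 × C: 2 H each → 10
  2 × C: 3 H each → 6
  2 × C: no H
  1 × C: 1 H
  1 × N: 2 H
  1 × O: no H
  Total hydrogens = 19.
Molecular formula: C10H19NO

C10H19NO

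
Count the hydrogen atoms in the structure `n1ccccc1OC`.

7

Hydrogens are implicit in SMILES; fill each atom to its normal valence:
  4 × C (aromatic): 1 H each → 4
  1 × C: 3 H
  1 × C (aromatic): no H
  1 × N (aromatic): no H
  1 × O: no H
  Total hydrogens = 7.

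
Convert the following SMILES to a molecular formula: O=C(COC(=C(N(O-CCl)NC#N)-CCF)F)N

C8H11ClF2N4O3

Heavy atoms from the SMILES: 8 C, 1 Cl, 2 F, 4 N, 3 O.
Implicit hydrogens by atom environment:
  4 × C: 2 H each → 8
  4 × C: no H
  3 × O: no H
  2 × F: no H
  2 × N: no H
  1 × Cl: no H
  1 × N: 2 H
  1 × N: 1 H
  Total hydrogens = 11.
Molecular formula: C8H11ClF2N4O3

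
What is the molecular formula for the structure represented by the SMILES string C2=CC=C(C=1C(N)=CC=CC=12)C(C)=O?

Heavy atoms from the SMILES: 12 C, 1 N, 1 O.
Implicit hydrogens by atom environment:
  6 × C (aromatic): 1 H each → 6
  4 × C (aromatic): no H
  1 × C: 3 H
  1 × C: no H
  1 × N: 2 H
  1 × O: no H
  Total hydrogens = 11.
Molecular formula: C12H11NO

C12H11NO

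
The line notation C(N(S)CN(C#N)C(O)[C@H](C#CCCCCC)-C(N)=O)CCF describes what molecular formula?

C15H25FN4O2S

Heavy atoms from the SMILES: 15 C, 1 F, 4 N, 2 O, 1 S.
Implicit hydrogens by atom environment:
  8 × C: 2 H each → 16
  4 × C: no H
  3 × N: no H
  2 × C: 1 H each → 2
  1 × C: 3 H
  1 × F: no H
  1 × N: 2 H
  1 × O: 1 H
  1 × O: no H
  1 × S: 1 H
  Total hydrogens = 25.
Molecular formula: C15H25FN4O2S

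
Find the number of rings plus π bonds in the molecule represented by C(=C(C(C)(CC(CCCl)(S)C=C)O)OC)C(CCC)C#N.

Molecular formula from the SMILES: C16H26ClNO2S.
DoU = (2C + 2 + N − H − X)/2 = (2·16 + 2 + 1 − 26 − 1)/2 = 8/2 = 4.
(Structurally: 0 ring(s) + 4 π bond(s) = 4.)

4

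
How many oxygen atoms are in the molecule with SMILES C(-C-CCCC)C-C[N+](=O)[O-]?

2

The symbol for oxygen appears 2 times in the SMILES.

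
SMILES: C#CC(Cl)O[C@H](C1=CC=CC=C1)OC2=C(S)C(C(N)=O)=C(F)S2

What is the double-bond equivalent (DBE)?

Molecular formula from the SMILES: C15H11ClFNO3S2.
DoU = (2C + 2 + N − H − X)/2 = (2·15 + 2 + 1 − 11 − 2)/2 = 20/2 = 10.
(Structurally: 2 ring(s) + 8 π bond(s) = 10.)

10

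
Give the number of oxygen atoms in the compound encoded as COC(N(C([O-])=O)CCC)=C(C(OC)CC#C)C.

4

The symbol for oxygen appears 4 times in the SMILES.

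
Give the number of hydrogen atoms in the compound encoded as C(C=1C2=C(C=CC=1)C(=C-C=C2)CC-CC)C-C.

22

Hydrogens are implicit in SMILES; fill each atom to its normal valence:
  6 × C (aromatic): 1 H each → 6
  5 × C: 2 H each → 10
  4 × C (aromatic): no H
  2 × C: 3 H each → 6
  Total hydrogens = 22.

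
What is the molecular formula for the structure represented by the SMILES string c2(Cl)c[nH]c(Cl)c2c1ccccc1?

C10H7Cl2N

Heavy atoms from the SMILES: 10 C, 2 Cl, 1 N.
Implicit hydrogens by atom environment:
  6 × C (aromatic): 1 H each → 6
  4 × C (aromatic): no H
  2 × Cl: no H
  1 × N (aromatic): 1 H
  Total hydrogens = 7.
Molecular formula: C10H7Cl2N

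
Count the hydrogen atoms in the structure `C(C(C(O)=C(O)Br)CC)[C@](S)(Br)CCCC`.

20

Hydrogens are implicit in SMILES; fill each atom to its normal valence:
  5 × C: 2 H each → 10
  3 × C: no H
  2 × Br: no H
  2 × C: 3 H each → 6
  2 × O: 1 H each → 2
  1 × C: 1 H
  1 × S: 1 H
  Total hydrogens = 20.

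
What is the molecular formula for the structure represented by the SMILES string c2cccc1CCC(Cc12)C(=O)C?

C12H14O

Heavy atoms from the SMILES: 12 C, 1 O.
Implicit hydrogens by atom environment:
  4 × C (aromatic): 1 H each → 4
  3 × C: 2 H each → 6
  2 × C (aromatic): no H
  1 × C: 3 H
  1 × C: 1 H
  1 × C: no H
  1 × O: no H
  Total hydrogens = 14.
Molecular formula: C12H14O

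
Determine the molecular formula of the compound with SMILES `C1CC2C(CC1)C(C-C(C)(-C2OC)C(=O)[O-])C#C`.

Heavy atoms from the SMILES: 15 C, 3 O.
Implicit hydrogens by atom environment:
  5 × C: 2 H each → 10
  5 × C: 1 H each → 5
  3 × C: no H
  2 × C: 3 H each → 6
  2 × O: no H
  1 × O (charge -1): no H
  Total hydrogens = 21.
Net charge -1.
Molecular formula: C15H21O3-

C15H21O3-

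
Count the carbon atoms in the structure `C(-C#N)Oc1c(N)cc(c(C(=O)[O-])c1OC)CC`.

The symbol for carbon appears 12 times in the SMILES. Lowercase c denotes aromatic carbon and counts toward C.

12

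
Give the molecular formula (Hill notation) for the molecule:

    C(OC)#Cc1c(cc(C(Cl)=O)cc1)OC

Heavy atoms from the SMILES: 11 C, 1 Cl, 3 O.
Implicit hydrogens by atom environment:
  3 × C (aromatic): 1 H each → 3
  3 × C (aromatic): no H
  3 × C: no H
  3 × O: no H
  2 × C: 3 H each → 6
  1 × Cl: no H
  Total hydrogens = 9.
Molecular formula: C11H9ClO3

C11H9ClO3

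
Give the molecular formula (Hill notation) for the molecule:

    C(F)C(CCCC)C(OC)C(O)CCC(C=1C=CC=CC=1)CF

C19H30F2O2

Heavy atoms from the SMILES: 19 C, 2 F, 2 O.
Implicit hydrogens by atom environment:
  7 × C: 2 H each → 14
  5 × C (aromatic): 1 H each → 5
  4 × C: 1 H each → 4
  2 × C: 3 H each → 6
  2 × F: no H
  1 × C (aromatic): no H
  1 × O: 1 H
  1 × O: no H
  Total hydrogens = 30.
Molecular formula: C19H30F2O2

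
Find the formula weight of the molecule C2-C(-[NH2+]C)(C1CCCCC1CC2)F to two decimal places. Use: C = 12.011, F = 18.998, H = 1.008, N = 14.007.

Molecular formula: C11H21FN+.
M = 11×12.011 + 1×18.998 + 21×1.008 + 1×14.007 = 186.29 g/mol.

186.29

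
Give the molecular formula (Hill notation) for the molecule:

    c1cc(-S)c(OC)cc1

Heavy atoms from the SMILES: 7 C, 1 O, 1 S.
Implicit hydrogens by atom environment:
  4 × C (aromatic): 1 H each → 4
  2 × C (aromatic): no H
  1 × C: 3 H
  1 × O: no H
  1 × S: 1 H
  Total hydrogens = 8.
Molecular formula: C7H8OS

C7H8OS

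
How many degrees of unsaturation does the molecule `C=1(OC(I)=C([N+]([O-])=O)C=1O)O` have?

4

Molecular formula from the SMILES: C4H2INO5.
DoU = (2C + 2 + N − H − X)/2 = (2·4 + 2 + 1 − 2 − 1)/2 = 8/2 = 4.
(Structurally: 1 ring(s) + 3 π bond(s) = 4.)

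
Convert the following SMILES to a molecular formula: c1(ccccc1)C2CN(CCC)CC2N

Heavy atoms from the SMILES: 13 C, 2 N.
Implicit hydrogens by atom environment:
  5 × C (aromatic): 1 H each → 5
  4 × C: 2 H each → 8
  2 × C: 1 H each → 2
  1 × C: 3 H
  1 × C (aromatic): no H
  1 × N: 2 H
  1 × N: no H
  Total hydrogens = 20.
Molecular formula: C13H20N2

C13H20N2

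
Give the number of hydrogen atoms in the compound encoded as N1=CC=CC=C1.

5

Hydrogens are implicit in SMILES; fill each atom to its normal valence:
  5 × C (aromatic): 1 H each → 5
  1 × N (aromatic): no H
  Total hydrogens = 5.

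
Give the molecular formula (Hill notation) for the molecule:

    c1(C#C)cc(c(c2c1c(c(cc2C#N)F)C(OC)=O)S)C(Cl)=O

C16H7ClFNO3S

Heavy atoms from the SMILES: 16 C, 1 Cl, 1 F, 1 N, 3 O, 1 S.
Implicit hydrogens by atom environment:
  8 × C (aromatic): no H
  4 × C: no H
  3 × O: no H
  2 × C (aromatic): 1 H each → 2
  1 × C: 3 H
  1 × C: 1 H
  1 × Cl: no H
  1 × F: no H
  1 × N: no H
  1 × S: 1 H
  Total hydrogens = 7.
Molecular formula: C16H7ClFNO3S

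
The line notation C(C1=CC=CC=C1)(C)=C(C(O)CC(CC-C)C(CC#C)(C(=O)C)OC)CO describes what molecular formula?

C23H32O4

Heavy atoms from the SMILES: 23 C, 4 O.
Implicit hydrogens by atom environment:
  5 × C: 2 H each → 10
  5 × C (aromatic): 1 H each → 5
  5 × C: no H
  4 × C: 3 H each → 12
  3 × C: 1 H each → 3
  2 × O: 1 H each → 2
  2 × O: no H
  1 × C (aromatic): no H
  Total hydrogens = 32.
Molecular formula: C23H32O4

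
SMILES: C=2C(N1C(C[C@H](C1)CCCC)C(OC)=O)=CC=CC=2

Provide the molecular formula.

C16H23NO2

Heavy atoms from the SMILES: 16 C, 1 N, 2 O.
Implicit hydrogens by atom environment:
  5 × C: 2 H each → 10
  5 × C (aromatic): 1 H each → 5
  2 × C: 3 H each → 6
  2 × C: 1 H each → 2
  2 × O: no H
  1 × C: no H
  1 × C (aromatic): no H
  1 × N: no H
  Total hydrogens = 23.
Molecular formula: C16H23NO2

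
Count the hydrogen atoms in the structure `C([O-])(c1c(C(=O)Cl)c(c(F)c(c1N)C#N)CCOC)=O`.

9

Hydrogens are implicit in SMILES; fill each atom to its normal valence:
  6 × C (aromatic): no H
  3 × C: no H
  3 × O: no H
  2 × C: 2 H each → 4
  1 × C: 3 H
  1 × Cl: no H
  1 × F: no H
  1 × N: 2 H
  1 × N: no H
  1 × O (charge -1): no H
  Total hydrogens = 9.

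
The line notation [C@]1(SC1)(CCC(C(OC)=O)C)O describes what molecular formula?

C8H14O3S

Heavy atoms from the SMILES: 8 C, 3 O, 1 S.
Implicit hydrogens by atom environment:
  3 × C: 2 H each → 6
  2 × C: 3 H each → 6
  2 × C: no H
  2 × O: no H
  1 × C: 1 H
  1 × O: 1 H
  1 × S: no H
  Total hydrogens = 14.
Molecular formula: C8H14O3S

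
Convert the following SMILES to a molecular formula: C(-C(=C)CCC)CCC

C9H18

Heavy atoms from the SMILES: 9 C.
Implicit hydrogens by atom environment:
  6 × C: 2 H each → 12
  2 × C: 3 H each → 6
  1 × C: no H
  Total hydrogens = 18.
Molecular formula: C9H18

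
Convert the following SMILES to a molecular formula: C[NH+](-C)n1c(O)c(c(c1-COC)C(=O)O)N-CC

Heavy atoms from the SMILES: 11 C, 3 N, 4 O.
Implicit hydrogens by atom environment:
  4 × C: 3 H each → 12
  4 × C (aromatic): no H
  2 × C: 2 H each → 4
  2 × O: 1 H each → 2
  2 × O: no H
  1 × C: no H
  1 × N (charge +1): 1 H
  1 × N: 1 H
  1 × N (aromatic): no H
  Total hydrogens = 20.
Net charge +1.
Molecular formula: C11H20N3O4+

C11H20N3O4+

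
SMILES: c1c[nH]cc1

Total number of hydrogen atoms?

5

Hydrogens are implicit in SMILES; fill each atom to its normal valence:
  4 × C (aromatic): 1 H each → 4
  1 × N (aromatic): 1 H
  Total hydrogens = 5.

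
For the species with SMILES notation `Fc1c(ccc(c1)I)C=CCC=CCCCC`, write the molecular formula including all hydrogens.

Heavy atoms from the SMILES: 15 C, 1 F, 1 I.
Implicit hydrogens by atom environment:
  4 × C: 2 H each → 8
  4 × C: 1 H each → 4
  3 × C (aromatic): 1 H each → 3
  3 × C (aromatic): no H
  1 × C: 3 H
  1 × F: no H
  1 × I: no H
  Total hydrogens = 18.
Molecular formula: C15H18FI

C15H18FI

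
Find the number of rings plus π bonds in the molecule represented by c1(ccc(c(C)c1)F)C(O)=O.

5

Molecular formula from the SMILES: C8H7FO2.
DoU = (2C + 2 + N − H − X)/2 = (2·8 + 2 + 0 − 7 − 1)/2 = 10/2 = 5.
(Structurally: 1 ring(s) + 4 π bond(s) = 5.)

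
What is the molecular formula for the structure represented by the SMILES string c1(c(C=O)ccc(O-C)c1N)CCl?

Heavy atoms from the SMILES: 9 C, 1 Cl, 1 N, 2 O.
Implicit hydrogens by atom environment:
  4 × C (aromatic): no H
  2 × C (aromatic): 1 H each → 2
  2 × O: no H
  1 × C: 3 H
  1 × C: 2 H
  1 × C: 1 H
  1 × Cl: no H
  1 × N: 2 H
  Total hydrogens = 10.
Molecular formula: C9H10ClNO2

C9H10ClNO2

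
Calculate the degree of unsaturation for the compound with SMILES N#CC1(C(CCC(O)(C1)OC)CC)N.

Molecular formula from the SMILES: C10H18N2O2.
DoU = (2C + 2 + N − H − X)/2 = (2·10 + 2 + 2 − 18 − 0)/2 = 6/2 = 3.
(Structurally: 1 ring(s) + 2 π bond(s) = 3.)

3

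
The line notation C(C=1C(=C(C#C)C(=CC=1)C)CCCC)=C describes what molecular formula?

C15H18

Heavy atoms from the SMILES: 15 C.
Implicit hydrogens by atom environment:
  4 × C: 2 H each → 8
  4 × C (aromatic): no H
  2 × C: 3 H each → 6
  2 × C (aromatic): 1 H each → 2
  2 × C: 1 H each → 2
  1 × C: no H
  Total hydrogens = 18.
Molecular formula: C15H18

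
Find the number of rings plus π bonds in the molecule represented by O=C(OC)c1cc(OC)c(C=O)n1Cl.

Molecular formula from the SMILES: C8H8ClNO4.
DoU = (2C + 2 + N − H − X)/2 = (2·8 + 2 + 1 − 8 − 1)/2 = 10/2 = 5.
(Structurally: 1 ring(s) + 4 π bond(s) = 5.)

5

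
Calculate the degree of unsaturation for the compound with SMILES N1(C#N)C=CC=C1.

5

Molecular formula from the SMILES: C5H4N2.
DoU = (2C + 2 + N − H − X)/2 = (2·5 + 2 + 2 − 4 − 0)/2 = 10/2 = 5.
(Structurally: 1 ring(s) + 4 π bond(s) = 5.)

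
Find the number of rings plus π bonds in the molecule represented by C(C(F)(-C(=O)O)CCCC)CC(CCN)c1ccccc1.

Molecular formula from the SMILES: C17H26FNO2.
DoU = (2C + 2 + N − H − X)/2 = (2·17 + 2 + 1 − 26 − 1)/2 = 10/2 = 5.
(Structurally: 1 ring(s) + 4 π bond(s) = 5.)

5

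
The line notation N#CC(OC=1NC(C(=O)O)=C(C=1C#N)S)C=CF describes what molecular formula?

C10H6FN3O3S

Heavy atoms from the SMILES: 10 C, 1 F, 3 N, 3 O, 1 S.
Implicit hydrogens by atom environment:
  4 × C (aromatic): no H
  3 × C: 1 H each → 3
  3 × C: no H
  2 × N: no H
  2 × O: no H
  1 × F: no H
  1 × N (aromatic): 1 H
  1 × O: 1 H
  1 × S: 1 H
  Total hydrogens = 6.
Molecular formula: C10H6FN3O3S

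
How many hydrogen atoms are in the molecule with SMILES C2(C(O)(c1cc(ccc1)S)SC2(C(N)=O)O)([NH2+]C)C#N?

14

Hydrogens are implicit in SMILES; fill each atom to its normal valence:
  5 × C: no H
  4 × C (aromatic): 1 H each → 4
  2 × C (aromatic): no H
  2 × O: 1 H each → 2
  1 × C: 3 H
  1 × N (charge +1): 2 H
  1 × N: 2 H
  1 × N: no H
  1 × O: no H
  1 × S: 1 H
  1 × S: no H
  Total hydrogens = 14.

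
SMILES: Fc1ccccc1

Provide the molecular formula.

C6H5F

Heavy atoms from the SMILES: 6 C, 1 F.
Implicit hydrogens by atom environment:
  5 × C (aromatic): 1 H each → 5
  1 × C (aromatic): no H
  1 × F: no H
  Total hydrogens = 5.
Molecular formula: C6H5F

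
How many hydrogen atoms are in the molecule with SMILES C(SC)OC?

Hydrogens are implicit in SMILES; fill each atom to its normal valence:
  2 × C: 3 H each → 6
  1 × C: 2 H
  1 × O: no H
  1 × S: no H
  Total hydrogens = 8.

8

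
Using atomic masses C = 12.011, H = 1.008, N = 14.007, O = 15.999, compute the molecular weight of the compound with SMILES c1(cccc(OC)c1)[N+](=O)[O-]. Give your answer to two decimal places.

Molecular formula: C7H7NO3.
M = 7×12.011 + 7×1.008 + 1×14.007 + 3×15.999 = 153.14 g/mol.

153.14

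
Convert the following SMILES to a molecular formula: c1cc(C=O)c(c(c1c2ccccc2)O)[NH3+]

Heavy atoms from the SMILES: 13 C, 1 N, 2 O.
Implicit hydrogens by atom environment:
  7 × C (aromatic): 1 H each → 7
  5 × C (aromatic): no H
  1 × C: 1 H
  1 × N (charge +1): 3 H
  1 × O: 1 H
  1 × O: no H
  Total hydrogens = 12.
Net charge +1.
Molecular formula: C13H12NO2+

C13H12NO2+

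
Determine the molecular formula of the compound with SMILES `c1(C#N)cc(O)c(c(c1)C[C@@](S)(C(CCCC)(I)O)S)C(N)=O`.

Heavy atoms from the SMILES: 15 C, 1 I, 2 N, 3 O, 2 S.
Implicit hydrogens by atom environment:
  4 × C: 2 H each → 8
  4 × C (aromatic): no H
  4 × C: no H
  2 × C (aromatic): 1 H each → 2
  2 × O: 1 H each → 2
  2 × S: 1 H each → 2
  1 × C: 3 H
  1 × I: no H
  1 × N: 2 H
  1 × N: no H
  1 × O: no H
  Total hydrogens = 19.
Molecular formula: C15H19IN2O3S2

C15H19IN2O3S2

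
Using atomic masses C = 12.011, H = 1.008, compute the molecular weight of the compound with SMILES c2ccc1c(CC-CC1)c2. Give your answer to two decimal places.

Molecular formula: C10H12.
M = 10×12.011 + 12×1.008 = 132.21 g/mol.

132.21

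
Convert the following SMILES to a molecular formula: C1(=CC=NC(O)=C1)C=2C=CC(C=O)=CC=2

Heavy atoms from the SMILES: 12 C, 1 N, 2 O.
Implicit hydrogens by atom environment:
  7 × C (aromatic): 1 H each → 7
  4 × C (aromatic): no H
  1 × C: 1 H
  1 × N (aromatic): no H
  1 × O: 1 H
  1 × O: no H
  Total hydrogens = 9.
Molecular formula: C12H9NO2

C12H9NO2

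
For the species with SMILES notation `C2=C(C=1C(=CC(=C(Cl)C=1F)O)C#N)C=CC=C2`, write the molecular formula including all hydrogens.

C13H7ClFNO

Heavy atoms from the SMILES: 13 C, 1 Cl, 1 F, 1 N, 1 O.
Implicit hydrogens by atom environment:
  6 × C (aromatic): 1 H each → 6
  6 × C (aromatic): no H
  1 × C: no H
  1 × Cl: no H
  1 × F: no H
  1 × N: no H
  1 × O: 1 H
  Total hydrogens = 7.
Molecular formula: C13H7ClFNO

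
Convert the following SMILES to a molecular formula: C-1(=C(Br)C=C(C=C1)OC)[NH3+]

Heavy atoms from the SMILES: 1 Br, 7 C, 1 N, 1 O.
Implicit hydrogens by atom environment:
  3 × C (aromatic): 1 H each → 3
  3 × C (aromatic): no H
  1 × Br: no H
  1 × C: 3 H
  1 × N (charge +1): 3 H
  1 × O: no H
  Total hydrogens = 9.
Net charge +1.
Molecular formula: C7H9BrNO+

C7H9BrNO+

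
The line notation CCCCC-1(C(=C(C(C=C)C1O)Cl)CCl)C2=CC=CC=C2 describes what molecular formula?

C18H22Cl2O

Heavy atoms from the SMILES: 18 C, 2 Cl, 1 O.
Implicit hydrogens by atom environment:
  5 × C: 2 H each → 10
  5 × C (aromatic): 1 H each → 5
  3 × C: 1 H each → 3
  3 × C: no H
  2 × Cl: no H
  1 × C: 3 H
  1 × C (aromatic): no H
  1 × O: 1 H
  Total hydrogens = 22.
Molecular formula: C18H22Cl2O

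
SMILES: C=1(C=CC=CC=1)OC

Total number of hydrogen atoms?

8

Hydrogens are implicit in SMILES; fill each atom to its normal valence:
  5 × C (aromatic): 1 H each → 5
  1 × C: 3 H
  1 × C (aromatic): no H
  1 × O: no H
  Total hydrogens = 8.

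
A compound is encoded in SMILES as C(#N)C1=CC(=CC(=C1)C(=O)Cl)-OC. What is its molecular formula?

Heavy atoms from the SMILES: 9 C, 1 Cl, 1 N, 2 O.
Implicit hydrogens by atom environment:
  3 × C (aromatic): 1 H each → 3
  3 × C (aromatic): no H
  2 × C: no H
  2 × O: no H
  1 × C: 3 H
  1 × Cl: no H
  1 × N: no H
  Total hydrogens = 6.
Molecular formula: C9H6ClNO2

C9H6ClNO2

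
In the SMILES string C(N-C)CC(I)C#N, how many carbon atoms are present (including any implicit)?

The symbol for carbon appears 5 times in the SMILES.

5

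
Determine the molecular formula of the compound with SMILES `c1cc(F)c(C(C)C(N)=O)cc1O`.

Heavy atoms from the SMILES: 9 C, 1 F, 1 N, 2 O.
Implicit hydrogens by atom environment:
  3 × C (aromatic): 1 H each → 3
  3 × C (aromatic): no H
  1 × C: 3 H
  1 × C: 1 H
  1 × C: no H
  1 × F: no H
  1 × N: 2 H
  1 × O: 1 H
  1 × O: no H
  Total hydrogens = 10.
Molecular formula: C9H10FNO2

C9H10FNO2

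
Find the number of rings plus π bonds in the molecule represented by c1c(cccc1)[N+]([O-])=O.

Molecular formula from the SMILES: C6H5NO2.
DoU = (2C + 2 + N − H − X)/2 = (2·6 + 2 + 1 − 5 − 0)/2 = 10/2 = 5.
(Structurally: 1 ring(s) + 4 π bond(s) = 5.)

5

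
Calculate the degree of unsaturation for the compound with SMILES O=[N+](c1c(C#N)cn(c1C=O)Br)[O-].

7

Molecular formula from the SMILES: C6H2BrN3O3.
DoU = (2C + 2 + N − H − X)/2 = (2·6 + 2 + 3 − 2 − 1)/2 = 14/2 = 7.
(Structurally: 1 ring(s) + 6 π bond(s) = 7.)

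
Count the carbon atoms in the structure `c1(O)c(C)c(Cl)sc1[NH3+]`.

5

The symbol for carbon appears 5 times in the SMILES. Lowercase c denotes aromatic carbon and counts toward C.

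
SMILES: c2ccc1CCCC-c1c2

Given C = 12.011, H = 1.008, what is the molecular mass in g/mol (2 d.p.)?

Molecular formula: C10H12.
M = 10×12.011 + 12×1.008 = 132.21 g/mol.

132.21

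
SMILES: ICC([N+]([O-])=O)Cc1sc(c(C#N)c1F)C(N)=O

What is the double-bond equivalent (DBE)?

7

Molecular formula from the SMILES: C9H7FIN3O3S.
DoU = (2C + 2 + N − H − X)/2 = (2·9 + 2 + 3 − 7 − 2)/2 = 14/2 = 7.
(Structurally: 1 ring(s) + 6 π bond(s) = 7.)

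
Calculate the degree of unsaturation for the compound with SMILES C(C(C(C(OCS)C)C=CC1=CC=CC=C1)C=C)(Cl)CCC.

Molecular formula from the SMILES: C19H27ClOS.
DoU = (2C + 2 + N − H − X)/2 = (2·19 + 2 + 0 − 27 − 1)/2 = 12/2 = 6.
(Structurally: 1 ring(s) + 5 π bond(s) = 6.)

6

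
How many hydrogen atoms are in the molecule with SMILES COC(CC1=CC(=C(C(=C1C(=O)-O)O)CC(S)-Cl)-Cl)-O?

Hydrogens are implicit in SMILES; fill each atom to its normal valence:
  5 × C (aromatic): no H
  3 × O: 1 H each → 3
  2 × C: 2 H each → 4
  2 × C: 1 H each → 2
  2 × Cl: no H
  2 × O: no H
  1 × C: 3 H
  1 × C (aromatic): 1 H
  1 × C: no H
  1 × S: 1 H
  Total hydrogens = 14.

14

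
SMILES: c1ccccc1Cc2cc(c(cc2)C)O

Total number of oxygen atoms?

1

The symbol for oxygen appears 1 time in the SMILES.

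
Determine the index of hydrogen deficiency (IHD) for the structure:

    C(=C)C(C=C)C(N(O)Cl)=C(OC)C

Molecular formula from the SMILES: C9H14ClNO2.
DoU = (2C + 2 + N − H − X)/2 = (2·9 + 2 + 1 − 14 − 1)/2 = 6/2 = 3.
(Structurally: 0 ring(s) + 3 π bond(s) = 3.)

3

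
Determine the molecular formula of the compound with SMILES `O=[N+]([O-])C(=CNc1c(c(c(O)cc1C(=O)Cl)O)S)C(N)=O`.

Heavy atoms from the SMILES: 10 C, 1 Cl, 3 N, 6 O, 1 S.
Implicit hydrogens by atom environment:
  5 × C (aromatic): no H
  3 × C: no H
  3 × O: no H
  2 × O: 1 H each → 2
  1 × C (aromatic): 1 H
  1 × C: 1 H
  1 × Cl: no H
  1 × N: 2 H
  1 × N: 1 H
  1 × N (charge +1): no H
  1 × O (charge -1): no H
  1 × S: 1 H
  Total hydrogens = 8.
Molecular formula: C10H8ClN3O6S

C10H8ClN3O6S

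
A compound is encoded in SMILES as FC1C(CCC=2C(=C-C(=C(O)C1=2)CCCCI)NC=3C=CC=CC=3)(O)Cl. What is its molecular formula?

C20H22ClFINO2

Heavy atoms from the SMILES: 20 C, 1 Cl, 1 F, 1 I, 1 N, 2 O.
Implicit hydrogens by atom environment:
  6 × C: 2 H each → 12
  6 × C (aromatic): 1 H each → 6
  6 × C (aromatic): no H
  2 × O: 1 H each → 2
  1 × C: 1 H
  1 × C: no H
  1 × Cl: no H
  1 × F: no H
  1 × I: no H
  1 × N: 1 H
  Total hydrogens = 22.
Molecular formula: C20H22ClFINO2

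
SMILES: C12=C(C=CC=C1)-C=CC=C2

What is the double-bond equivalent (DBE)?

Molecular formula from the SMILES: C10H8.
DoU = (2C + 2 + N − H − X)/2 = (2·10 + 2 + 0 − 8 − 0)/2 = 14/2 = 7.
(Structurally: 2 ring(s) + 5 π bond(s) = 7.)

7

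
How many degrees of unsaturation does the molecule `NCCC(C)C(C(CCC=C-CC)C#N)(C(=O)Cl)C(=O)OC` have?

Molecular formula from the SMILES: C16H25ClN2O3.
DoU = (2C + 2 + N − H − X)/2 = (2·16 + 2 + 2 − 25 − 1)/2 = 10/2 = 5.
(Structurally: 0 ring(s) + 5 π bond(s) = 5.)

5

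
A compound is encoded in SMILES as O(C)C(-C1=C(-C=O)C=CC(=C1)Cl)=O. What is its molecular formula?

C9H7ClO3

Heavy atoms from the SMILES: 9 C, 1 Cl, 3 O.
Implicit hydrogens by atom environment:
  3 × C (aromatic): 1 H each → 3
  3 × C (aromatic): no H
  3 × O: no H
  1 × C: 3 H
  1 × C: 1 H
  1 × C: no H
  1 × Cl: no H
  Total hydrogens = 7.
Molecular formula: C9H7ClO3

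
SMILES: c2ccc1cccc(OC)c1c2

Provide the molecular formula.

Heavy atoms from the SMILES: 11 C, 1 O.
Implicit hydrogens by atom environment:
  7 × C (aromatic): 1 H each → 7
  3 × C (aromatic): no H
  1 × C: 3 H
  1 × O: no H
  Total hydrogens = 10.
Molecular formula: C11H10O

C11H10O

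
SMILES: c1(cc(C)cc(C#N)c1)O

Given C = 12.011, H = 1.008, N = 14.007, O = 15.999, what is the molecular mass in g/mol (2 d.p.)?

133.15

Molecular formula: C8H7NO.
M = 8×12.011 + 7×1.008 + 1×14.007 + 1×15.999 = 133.15 g/mol.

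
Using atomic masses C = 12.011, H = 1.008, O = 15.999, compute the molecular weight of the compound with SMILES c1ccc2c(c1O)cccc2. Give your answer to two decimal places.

144.17

Molecular formula: C10H8O.
M = 10×12.011 + 8×1.008 + 1×15.999 = 144.17 g/mol.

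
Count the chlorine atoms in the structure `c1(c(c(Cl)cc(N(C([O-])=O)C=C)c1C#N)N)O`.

1

The symbol for chlorine appears 1 time in the SMILES.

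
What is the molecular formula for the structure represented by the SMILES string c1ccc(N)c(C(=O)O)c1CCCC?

Heavy atoms from the SMILES: 11 C, 1 N, 2 O.
Implicit hydrogens by atom environment:
  3 × C: 2 H each → 6
  3 × C (aromatic): 1 H each → 3
  3 × C (aromatic): no H
  1 × C: 3 H
  1 × C: no H
  1 × N: 2 H
  1 × O: 1 H
  1 × O: no H
  Total hydrogens = 15.
Molecular formula: C11H15NO2

C11H15NO2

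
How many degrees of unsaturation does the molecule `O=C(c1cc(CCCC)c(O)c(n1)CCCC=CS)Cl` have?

Molecular formula from the SMILES: C15H20ClNO2S.
DoU = (2C + 2 + N − H − X)/2 = (2·15 + 2 + 1 − 20 − 1)/2 = 12/2 = 6.
(Structurally: 1 ring(s) + 5 π bond(s) = 6.)

6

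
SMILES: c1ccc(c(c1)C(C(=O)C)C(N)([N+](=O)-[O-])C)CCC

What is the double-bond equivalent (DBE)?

Molecular formula from the SMILES: C14H20N2O3.
DoU = (2C + 2 + N − H − X)/2 = (2·14 + 2 + 2 − 20 − 0)/2 = 12/2 = 6.
(Structurally: 1 ring(s) + 5 π bond(s) = 6.)

6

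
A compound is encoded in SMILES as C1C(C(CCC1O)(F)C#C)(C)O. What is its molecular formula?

Heavy atoms from the SMILES: 9 C, 1 F, 2 O.
Implicit hydrogens by atom environment:
  3 × C: 2 H each → 6
  3 × C: no H
  2 × C: 1 H each → 2
  2 × O: 1 H each → 2
  1 × C: 3 H
  1 × F: no H
  Total hydrogens = 13.
Molecular formula: C9H13FO2

C9H13FO2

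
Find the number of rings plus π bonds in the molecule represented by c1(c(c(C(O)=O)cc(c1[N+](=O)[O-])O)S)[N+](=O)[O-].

7

Molecular formula from the SMILES: C7H4N2O7S.
DoU = (2C + 2 + N − H − X)/2 = (2·7 + 2 + 2 − 4 − 0)/2 = 14/2 = 7.
(Structurally: 1 ring(s) + 6 π bond(s) = 7.)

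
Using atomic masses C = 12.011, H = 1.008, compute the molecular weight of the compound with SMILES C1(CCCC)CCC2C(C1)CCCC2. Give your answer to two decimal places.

194.36

Molecular formula: C14H26.
M = 14×12.011 + 26×1.008 = 194.36 g/mol.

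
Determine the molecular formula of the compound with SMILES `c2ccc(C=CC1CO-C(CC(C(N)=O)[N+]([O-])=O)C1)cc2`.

C15H18N2O4

Heavy atoms from the SMILES: 15 C, 2 N, 4 O.
Implicit hydrogens by atom environment:
  5 × C: 1 H each → 5
  5 × C (aromatic): 1 H each → 5
  3 × C: 2 H each → 6
  3 × O: no H
  1 × C: no H
  1 × C (aromatic): no H
  1 × N: 2 H
  1 × N (charge +1): no H
  1 × O (charge -1): no H
  Total hydrogens = 18.
Molecular formula: C15H18N2O4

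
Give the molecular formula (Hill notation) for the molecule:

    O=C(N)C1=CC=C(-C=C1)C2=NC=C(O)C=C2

C12H10N2O2

Heavy atoms from the SMILES: 12 C, 2 N, 2 O.
Implicit hydrogens by atom environment:
  7 × C (aromatic): 1 H each → 7
  4 × C (aromatic): no H
  1 × C: no H
  1 × N: 2 H
  1 × N (aromatic): no H
  1 × O: 1 H
  1 × O: no H
  Total hydrogens = 10.
Molecular formula: C12H10N2O2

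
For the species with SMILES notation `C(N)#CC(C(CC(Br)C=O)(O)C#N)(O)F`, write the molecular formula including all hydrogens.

C8H8BrFN2O3

Heavy atoms from the SMILES: 1 Br, 8 C, 1 F, 2 N, 3 O.
Implicit hydrogens by atom environment:
  5 × C: no H
  2 × C: 1 H each → 2
  2 × O: 1 H each → 2
  1 × Br: no H
  1 × C: 2 H
  1 × F: no H
  1 × N: 2 H
  1 × N: no H
  1 × O: no H
  Total hydrogens = 8.
Molecular formula: C8H8BrFN2O3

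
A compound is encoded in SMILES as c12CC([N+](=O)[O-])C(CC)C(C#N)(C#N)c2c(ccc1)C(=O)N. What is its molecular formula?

C15H14N4O3

Heavy atoms from the SMILES: 15 C, 4 N, 3 O.
Implicit hydrogens by atom environment:
  4 × C: no H
  3 × C (aromatic): 1 H each → 3
  3 × C (aromatic): no H
  2 × C: 2 H each → 4
  2 × C: 1 H each → 2
  2 × N: no H
  2 × O: no H
  1 × C: 3 H
  1 × N: 2 H
  1 × N (charge +1): no H
  1 × O (charge -1): no H
  Total hydrogens = 14.
Molecular formula: C15H14N4O3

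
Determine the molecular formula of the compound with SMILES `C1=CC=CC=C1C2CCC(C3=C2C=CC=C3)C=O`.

C17H16O

Heavy atoms from the SMILES: 17 C, 1 O.
Implicit hydrogens by atom environment:
  9 × C (aromatic): 1 H each → 9
  3 × C: 1 H each → 3
  3 × C (aromatic): no H
  2 × C: 2 H each → 4
  1 × O: no H
  Total hydrogens = 16.
Molecular formula: C17H16O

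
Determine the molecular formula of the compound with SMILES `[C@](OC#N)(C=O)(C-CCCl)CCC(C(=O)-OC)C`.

Heavy atoms from the SMILES: 12 C, 1 Cl, 1 N, 4 O.
Implicit hydrogens by atom environment:
  5 × C: 2 H each → 10
  4 × O: no H
  3 × C: no H
  2 × C: 3 H each → 6
  2 × C: 1 H each → 2
  1 × Cl: no H
  1 × N: no H
  Total hydrogens = 18.
Molecular formula: C12H18ClNO4

C12H18ClNO4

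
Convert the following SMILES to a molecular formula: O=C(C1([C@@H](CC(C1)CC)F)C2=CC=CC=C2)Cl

C14H16ClFO

Heavy atoms from the SMILES: 14 C, 1 Cl, 1 F, 1 O.
Implicit hydrogens by atom environment:
  5 × C (aromatic): 1 H each → 5
  3 × C: 2 H each → 6
  2 × C: 1 H each → 2
  2 × C: no H
  1 × C: 3 H
  1 × C (aromatic): no H
  1 × Cl: no H
  1 × F: no H
  1 × O: no H
  Total hydrogens = 16.
Molecular formula: C14H16ClFO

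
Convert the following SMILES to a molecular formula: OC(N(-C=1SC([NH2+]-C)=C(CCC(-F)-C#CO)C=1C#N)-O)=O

C12H13FN3O4S+

Heavy atoms from the SMILES: 12 C, 1 F, 3 N, 4 O, 1 S.
Implicit hydrogens by atom environment:
  4 × C (aromatic): no H
  4 × C: no H
  3 × O: 1 H each → 3
  2 × C: 2 H each → 4
  2 × N: no H
  1 × C: 3 H
  1 × C: 1 H
  1 × F: no H
  1 × N (charge +1): 2 H
  1 × O: no H
  1 × S (aromatic): no H
  Total hydrogens = 13.
Net charge +1.
Molecular formula: C12H13FN3O4S+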